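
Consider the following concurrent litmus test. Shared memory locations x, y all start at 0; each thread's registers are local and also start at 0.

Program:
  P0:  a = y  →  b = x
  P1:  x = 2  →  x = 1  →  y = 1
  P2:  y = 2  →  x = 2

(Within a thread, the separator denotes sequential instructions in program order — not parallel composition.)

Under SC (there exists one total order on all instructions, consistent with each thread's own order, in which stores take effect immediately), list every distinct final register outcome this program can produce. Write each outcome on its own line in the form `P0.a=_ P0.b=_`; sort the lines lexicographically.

P0.a=0 P0.b=0
P0.a=0 P0.b=1
P0.a=0 P0.b=2
P0.a=1 P0.b=1
P0.a=1 P0.b=2
P0.a=2 P0.b=0
P0.a=2 P0.b=1
P0.a=2 P0.b=2

outcome vector order: (P0.a,P0.b)
|SC outcomes| = 8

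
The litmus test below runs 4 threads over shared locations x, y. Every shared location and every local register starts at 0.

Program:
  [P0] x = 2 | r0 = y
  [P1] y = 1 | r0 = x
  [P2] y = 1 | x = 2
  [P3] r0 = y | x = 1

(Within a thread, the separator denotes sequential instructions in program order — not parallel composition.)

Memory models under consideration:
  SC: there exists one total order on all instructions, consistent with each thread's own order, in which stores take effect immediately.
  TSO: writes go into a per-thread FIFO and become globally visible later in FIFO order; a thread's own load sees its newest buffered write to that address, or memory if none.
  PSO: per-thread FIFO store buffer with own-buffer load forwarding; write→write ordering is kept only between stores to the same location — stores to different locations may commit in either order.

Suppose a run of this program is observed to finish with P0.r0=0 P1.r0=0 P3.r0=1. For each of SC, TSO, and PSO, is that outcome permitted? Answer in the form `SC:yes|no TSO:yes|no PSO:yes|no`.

outcome vector order: (P0.r0,P1.r0,P3.r0)
SC (10): 0/1/0 0/1/1 0/2/0 0/2/1 1/0/0 1/0/1 1/1/0 1/1/1 1/2/0 1/2/1
TSO (12): 0/0/0 0/0/1 0/1/0 0/1/1 0/2/0 0/2/1 1/0/0 1/0/1 1/1/0 1/1/1 1/2/0 1/2/1
PSO (12): 0/0/0 0/0/1 0/1/0 0/1/1 0/2/0 0/2/1 1/0/0 1/0/1 1/1/0 1/1/1 1/2/0 1/2/1
target 0/0/1 ∈ {TSO,PSO}

SC:no TSO:yes PSO:yes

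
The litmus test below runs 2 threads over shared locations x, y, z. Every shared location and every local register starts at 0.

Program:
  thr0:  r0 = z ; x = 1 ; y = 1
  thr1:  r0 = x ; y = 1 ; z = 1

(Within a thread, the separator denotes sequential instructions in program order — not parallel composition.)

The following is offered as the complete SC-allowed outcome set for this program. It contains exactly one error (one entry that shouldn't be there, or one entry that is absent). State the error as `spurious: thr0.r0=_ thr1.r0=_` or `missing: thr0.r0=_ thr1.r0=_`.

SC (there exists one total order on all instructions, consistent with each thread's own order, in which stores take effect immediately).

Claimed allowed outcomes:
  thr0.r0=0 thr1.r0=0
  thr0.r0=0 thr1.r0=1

missing: thr0.r0=1 thr1.r0=0

outcome vector order: (thr0.r0,thr1.r0)
[SC] allowed = {0/0, 0/1, 1/0}
SC∖claimed = {1/0}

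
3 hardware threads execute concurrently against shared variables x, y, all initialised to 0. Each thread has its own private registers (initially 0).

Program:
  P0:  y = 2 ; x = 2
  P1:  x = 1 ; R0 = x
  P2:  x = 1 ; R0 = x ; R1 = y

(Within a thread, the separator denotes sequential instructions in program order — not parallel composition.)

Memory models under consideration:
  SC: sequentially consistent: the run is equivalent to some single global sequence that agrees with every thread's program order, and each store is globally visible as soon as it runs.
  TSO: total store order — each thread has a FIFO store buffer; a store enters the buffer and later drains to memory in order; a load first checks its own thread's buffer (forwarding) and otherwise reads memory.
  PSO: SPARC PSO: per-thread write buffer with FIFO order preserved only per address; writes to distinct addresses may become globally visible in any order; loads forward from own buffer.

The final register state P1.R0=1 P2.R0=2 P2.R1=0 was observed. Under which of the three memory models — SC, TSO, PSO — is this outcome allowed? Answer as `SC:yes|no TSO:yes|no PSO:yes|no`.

outcome vector order: (P1.R0,P2.R0,P2.R1)
SC (6): 110; 112; 122; 210; 212; 222
TSO (6): 110; 112; 122; 210; 212; 222
PSO (8): 110; 112; 120; 122; 210; 212; 220; 222
target 120 ∈ {PSO}

SC:no TSO:no PSO:yes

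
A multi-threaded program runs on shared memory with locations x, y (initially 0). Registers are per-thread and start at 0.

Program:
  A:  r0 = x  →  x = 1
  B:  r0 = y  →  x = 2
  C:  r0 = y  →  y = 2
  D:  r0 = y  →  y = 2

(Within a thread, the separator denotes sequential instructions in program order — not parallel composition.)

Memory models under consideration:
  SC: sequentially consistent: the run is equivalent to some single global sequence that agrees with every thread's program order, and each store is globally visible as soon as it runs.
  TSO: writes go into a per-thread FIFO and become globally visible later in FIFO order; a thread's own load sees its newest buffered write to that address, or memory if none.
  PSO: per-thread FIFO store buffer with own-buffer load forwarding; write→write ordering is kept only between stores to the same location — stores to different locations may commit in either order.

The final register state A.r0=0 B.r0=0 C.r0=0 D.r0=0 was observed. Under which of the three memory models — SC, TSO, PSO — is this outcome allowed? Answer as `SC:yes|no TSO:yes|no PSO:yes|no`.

SC:yes TSO:yes PSO:yes

outcome vector order: (A.r0,B.r0,C.r0,D.r0)
[SC] allowed = {0/0/0/0 0/0/0/2 0/0/2/0 0/2/0/0 0/2/0/2 0/2/2/0 2/0/0/0 2/0/0/2 2/0/2/0 2/2/0/0 2/2/0/2 2/2/2/0}
[TSO] allowed = {0/0/0/0 0/0/0/2 0/0/2/0 0/2/0/0 0/2/0/2 0/2/2/0 2/0/0/0 2/0/0/2 2/0/2/0 2/2/0/0 2/2/0/2 2/2/2/0}
[PSO] allowed = {0/0/0/0 0/0/0/2 0/0/2/0 0/2/0/0 0/2/0/2 0/2/2/0 2/0/0/0 2/0/0/2 2/0/2/0 2/2/0/0 2/2/0/2 2/2/2/0}
target 0/0/0/0 ∈ {SC,TSO,PSO}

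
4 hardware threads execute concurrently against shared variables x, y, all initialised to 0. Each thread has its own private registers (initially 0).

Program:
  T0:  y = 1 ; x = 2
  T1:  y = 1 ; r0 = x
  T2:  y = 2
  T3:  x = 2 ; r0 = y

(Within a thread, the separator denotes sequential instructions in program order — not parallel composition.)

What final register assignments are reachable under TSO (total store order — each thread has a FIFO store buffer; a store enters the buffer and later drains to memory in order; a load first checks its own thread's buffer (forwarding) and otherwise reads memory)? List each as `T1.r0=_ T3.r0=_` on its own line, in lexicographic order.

T1.r0=0 T3.r0=0
T1.r0=0 T3.r0=1
T1.r0=0 T3.r0=2
T1.r0=2 T3.r0=0
T1.r0=2 T3.r0=1
T1.r0=2 T3.r0=2

outcome vector order: (T1.r0,T3.r0)
|TSO outcomes| = 6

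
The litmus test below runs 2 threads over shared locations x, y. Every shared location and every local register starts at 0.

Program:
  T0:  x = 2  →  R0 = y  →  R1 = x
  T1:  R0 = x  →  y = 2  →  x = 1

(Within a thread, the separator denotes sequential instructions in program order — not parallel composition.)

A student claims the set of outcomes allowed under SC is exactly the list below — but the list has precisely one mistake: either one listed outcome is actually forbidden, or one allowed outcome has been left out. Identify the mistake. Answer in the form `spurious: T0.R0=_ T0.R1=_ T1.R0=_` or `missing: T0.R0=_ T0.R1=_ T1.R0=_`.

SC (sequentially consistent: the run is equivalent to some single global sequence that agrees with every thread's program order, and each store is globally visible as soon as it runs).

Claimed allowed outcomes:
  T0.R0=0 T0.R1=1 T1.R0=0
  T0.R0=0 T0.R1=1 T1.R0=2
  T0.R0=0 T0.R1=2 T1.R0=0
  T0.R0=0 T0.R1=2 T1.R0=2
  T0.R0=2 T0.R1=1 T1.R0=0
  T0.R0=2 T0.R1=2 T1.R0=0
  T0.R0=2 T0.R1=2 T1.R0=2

outcome vector order: (T0.R0,T0.R1,T1.R0)
[SC] allowed = {010 012 020 022 210 212 220 222}
SC∖claimed = {212}

missing: T0.R0=2 T0.R1=1 T1.R0=2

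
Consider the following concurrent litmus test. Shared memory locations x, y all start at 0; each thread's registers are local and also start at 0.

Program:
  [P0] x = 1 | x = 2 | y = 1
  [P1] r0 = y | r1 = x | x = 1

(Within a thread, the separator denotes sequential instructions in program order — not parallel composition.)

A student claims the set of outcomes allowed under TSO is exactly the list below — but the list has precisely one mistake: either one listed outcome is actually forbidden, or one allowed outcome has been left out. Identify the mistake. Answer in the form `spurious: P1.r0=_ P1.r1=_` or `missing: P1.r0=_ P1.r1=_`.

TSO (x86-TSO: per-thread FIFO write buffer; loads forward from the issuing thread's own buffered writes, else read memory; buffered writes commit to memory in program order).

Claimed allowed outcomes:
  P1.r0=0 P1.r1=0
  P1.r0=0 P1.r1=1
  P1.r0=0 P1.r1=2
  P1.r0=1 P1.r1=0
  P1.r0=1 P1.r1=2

outcome vector order: (P1.r0,P1.r1)
TSO (4): (0,0); (0,1); (0,2); (1,2)
claimed∖TSO = {(1,0)}

spurious: P1.r0=1 P1.r1=0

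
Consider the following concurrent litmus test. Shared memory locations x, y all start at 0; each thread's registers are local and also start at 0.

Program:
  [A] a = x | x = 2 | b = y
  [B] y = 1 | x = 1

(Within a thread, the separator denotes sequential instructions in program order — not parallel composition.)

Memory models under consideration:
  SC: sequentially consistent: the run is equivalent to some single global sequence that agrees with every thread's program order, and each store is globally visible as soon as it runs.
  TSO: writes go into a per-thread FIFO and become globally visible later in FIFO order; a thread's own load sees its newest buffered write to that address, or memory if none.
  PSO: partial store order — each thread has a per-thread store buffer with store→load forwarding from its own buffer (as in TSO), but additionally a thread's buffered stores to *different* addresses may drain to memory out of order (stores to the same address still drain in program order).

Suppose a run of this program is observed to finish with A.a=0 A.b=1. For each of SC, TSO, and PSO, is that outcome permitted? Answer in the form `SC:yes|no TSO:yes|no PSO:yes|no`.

SC:yes TSO:yes PSO:yes

outcome vector order: (A.a,A.b)
SC: 3 outcomes — {<0 0>, <0 1>, <1 1>}
TSO: 3 outcomes — {<0 0>, <0 1>, <1 1>}
PSO: 4 outcomes — {<0 0>, <0 1>, <1 0>, <1 1>}
target <0 1> ∈ {SC,TSO,PSO}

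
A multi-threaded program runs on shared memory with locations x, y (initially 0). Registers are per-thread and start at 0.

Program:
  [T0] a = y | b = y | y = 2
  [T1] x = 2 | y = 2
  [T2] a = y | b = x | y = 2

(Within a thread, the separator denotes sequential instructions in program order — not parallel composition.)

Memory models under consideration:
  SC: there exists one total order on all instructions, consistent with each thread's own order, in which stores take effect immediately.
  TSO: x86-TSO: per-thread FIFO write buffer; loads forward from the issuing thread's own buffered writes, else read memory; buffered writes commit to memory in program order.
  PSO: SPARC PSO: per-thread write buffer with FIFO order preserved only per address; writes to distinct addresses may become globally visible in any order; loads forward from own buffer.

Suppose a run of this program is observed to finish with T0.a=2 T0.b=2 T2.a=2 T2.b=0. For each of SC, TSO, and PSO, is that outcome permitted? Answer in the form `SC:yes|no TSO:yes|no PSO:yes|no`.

outcome vector order: (T0.a,T0.b,T2.a,T2.b)
under SC → 0000 0002 0020 0022 0200 0202 0222 2200 2202 2222
under TSO → 0000 0002 0020 0022 0200 0202 0222 2200 2202 2222
under PSO → 0000 0002 0020 0022 0200 0202 0220 0222 2200 2202 2220 2222
target 2220 ∈ {PSO}

SC:no TSO:no PSO:yes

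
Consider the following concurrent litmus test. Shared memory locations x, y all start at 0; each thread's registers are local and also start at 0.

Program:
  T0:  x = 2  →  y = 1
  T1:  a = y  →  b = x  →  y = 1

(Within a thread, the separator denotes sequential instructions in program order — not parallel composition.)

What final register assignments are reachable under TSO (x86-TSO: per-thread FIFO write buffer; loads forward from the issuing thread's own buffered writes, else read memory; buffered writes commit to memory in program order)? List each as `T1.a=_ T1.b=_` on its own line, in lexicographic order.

T1.a=0 T1.b=0
T1.a=0 T1.b=2
T1.a=1 T1.b=2

outcome vector order: (T1.a,T1.b)
|TSO outcomes| = 3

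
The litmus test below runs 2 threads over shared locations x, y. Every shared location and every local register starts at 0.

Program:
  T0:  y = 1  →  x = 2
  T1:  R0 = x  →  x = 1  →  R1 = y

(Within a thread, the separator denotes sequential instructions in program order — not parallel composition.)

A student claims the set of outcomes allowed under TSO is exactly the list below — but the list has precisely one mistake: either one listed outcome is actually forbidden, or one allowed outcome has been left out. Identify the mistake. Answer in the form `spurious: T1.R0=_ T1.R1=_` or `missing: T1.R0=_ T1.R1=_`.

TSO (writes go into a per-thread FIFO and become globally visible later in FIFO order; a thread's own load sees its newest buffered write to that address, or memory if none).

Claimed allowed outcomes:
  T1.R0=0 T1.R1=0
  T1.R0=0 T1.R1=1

outcome vector order: (T1.R0,T1.R1)
TSO (3): <0 0>, <0 1>, <2 1>
TSO∖claimed = {<2 1>}

missing: T1.R0=2 T1.R1=1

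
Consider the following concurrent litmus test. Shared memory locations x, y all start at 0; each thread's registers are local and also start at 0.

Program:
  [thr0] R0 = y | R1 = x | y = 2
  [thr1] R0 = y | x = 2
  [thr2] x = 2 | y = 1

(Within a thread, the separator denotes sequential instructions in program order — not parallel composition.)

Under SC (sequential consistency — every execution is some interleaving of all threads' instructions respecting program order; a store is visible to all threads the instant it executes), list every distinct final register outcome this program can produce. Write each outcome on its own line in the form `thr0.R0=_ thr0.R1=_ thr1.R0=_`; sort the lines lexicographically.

thr0.R0=0 thr0.R1=0 thr1.R0=0
thr0.R0=0 thr0.R1=0 thr1.R0=1
thr0.R0=0 thr0.R1=0 thr1.R0=2
thr0.R0=0 thr0.R1=2 thr1.R0=0
thr0.R0=0 thr0.R1=2 thr1.R0=1
thr0.R0=0 thr0.R1=2 thr1.R0=2
thr0.R0=1 thr0.R1=2 thr1.R0=0
thr0.R0=1 thr0.R1=2 thr1.R0=1
thr0.R0=1 thr0.R1=2 thr1.R0=2

outcome vector order: (thr0.R0,thr0.R1,thr1.R0)
|SC outcomes| = 9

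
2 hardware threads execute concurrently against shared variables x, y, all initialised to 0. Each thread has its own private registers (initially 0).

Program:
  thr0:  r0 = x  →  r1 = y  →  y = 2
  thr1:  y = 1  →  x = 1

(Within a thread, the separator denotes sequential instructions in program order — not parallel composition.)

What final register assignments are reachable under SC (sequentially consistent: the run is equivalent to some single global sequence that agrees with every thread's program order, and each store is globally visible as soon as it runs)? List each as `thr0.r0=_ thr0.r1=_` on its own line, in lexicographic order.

thr0.r0=0 thr0.r1=0
thr0.r0=0 thr0.r1=1
thr0.r0=1 thr0.r1=1

outcome vector order: (thr0.r0,thr0.r1)
|SC outcomes| = 3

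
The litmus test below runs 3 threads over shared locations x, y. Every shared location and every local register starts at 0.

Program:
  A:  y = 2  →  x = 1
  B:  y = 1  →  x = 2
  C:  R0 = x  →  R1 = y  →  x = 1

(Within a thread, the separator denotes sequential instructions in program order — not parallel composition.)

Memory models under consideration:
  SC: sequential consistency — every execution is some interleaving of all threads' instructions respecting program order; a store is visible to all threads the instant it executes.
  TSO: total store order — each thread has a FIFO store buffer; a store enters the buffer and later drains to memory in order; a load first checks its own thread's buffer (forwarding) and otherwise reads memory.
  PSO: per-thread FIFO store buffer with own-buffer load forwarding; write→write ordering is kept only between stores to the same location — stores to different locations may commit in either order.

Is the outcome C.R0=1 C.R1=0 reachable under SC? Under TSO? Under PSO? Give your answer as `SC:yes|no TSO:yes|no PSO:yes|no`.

outcome vector order: (C.R0,C.R1)
SC (7): <0 0>, <0 1>, <0 2>, <1 1>, <1 2>, <2 1>, <2 2>
TSO (7): <0 0>, <0 1>, <0 2>, <1 1>, <1 2>, <2 1>, <2 2>
PSO (9): <0 0>, <0 1>, <0 2>, <1 0>, <1 1>, <1 2>, <2 0>, <2 1>, <2 2>
target <1 0> ∈ {PSO}

SC:no TSO:no PSO:yes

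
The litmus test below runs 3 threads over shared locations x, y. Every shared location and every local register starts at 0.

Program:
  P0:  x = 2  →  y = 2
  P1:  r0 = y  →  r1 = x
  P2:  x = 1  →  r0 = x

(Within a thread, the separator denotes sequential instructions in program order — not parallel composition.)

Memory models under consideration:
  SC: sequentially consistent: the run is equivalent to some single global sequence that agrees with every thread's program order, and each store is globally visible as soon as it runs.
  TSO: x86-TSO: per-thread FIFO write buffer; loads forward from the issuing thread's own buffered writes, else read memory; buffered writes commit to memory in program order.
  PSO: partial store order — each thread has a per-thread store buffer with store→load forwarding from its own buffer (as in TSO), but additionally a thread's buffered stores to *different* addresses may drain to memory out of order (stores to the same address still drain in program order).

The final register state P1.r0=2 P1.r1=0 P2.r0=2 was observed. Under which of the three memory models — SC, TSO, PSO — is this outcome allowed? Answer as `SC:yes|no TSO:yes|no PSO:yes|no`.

SC:no TSO:no PSO:yes

outcome vector order: (P1.r0,P1.r1,P2.r0)
under SC → 0/0/1, 0/0/2, 0/1/1, 0/1/2, 0/2/1, 0/2/2, 2/1/1, 2/2/1, 2/2/2
under TSO → 0/0/1, 0/0/2, 0/1/1, 0/1/2, 0/2/1, 0/2/2, 2/1/1, 2/2/1, 2/2/2
under PSO → 0/0/1, 0/0/2, 0/1/1, 0/1/2, 0/2/1, 0/2/2, 2/0/1, 2/0/2, 2/1/1, 2/1/2, 2/2/1, 2/2/2
target 2/0/2 ∈ {PSO}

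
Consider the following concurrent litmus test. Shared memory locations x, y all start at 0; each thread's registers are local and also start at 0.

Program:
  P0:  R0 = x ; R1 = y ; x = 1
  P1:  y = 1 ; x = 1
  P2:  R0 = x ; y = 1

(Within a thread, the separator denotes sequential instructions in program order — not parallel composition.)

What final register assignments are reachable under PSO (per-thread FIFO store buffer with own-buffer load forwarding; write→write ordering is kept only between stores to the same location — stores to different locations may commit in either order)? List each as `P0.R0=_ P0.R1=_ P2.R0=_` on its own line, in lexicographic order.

P0.R0=0 P0.R1=0 P2.R0=0
P0.R0=0 P0.R1=0 P2.R0=1
P0.R0=0 P0.R1=1 P2.R0=0
P0.R0=0 P0.R1=1 P2.R0=1
P0.R0=1 P0.R1=0 P2.R0=0
P0.R0=1 P0.R1=0 P2.R0=1
P0.R0=1 P0.R1=1 P2.R0=0
P0.R0=1 P0.R1=1 P2.R0=1

outcome vector order: (P0.R0,P0.R1,P2.R0)
|PSO outcomes| = 8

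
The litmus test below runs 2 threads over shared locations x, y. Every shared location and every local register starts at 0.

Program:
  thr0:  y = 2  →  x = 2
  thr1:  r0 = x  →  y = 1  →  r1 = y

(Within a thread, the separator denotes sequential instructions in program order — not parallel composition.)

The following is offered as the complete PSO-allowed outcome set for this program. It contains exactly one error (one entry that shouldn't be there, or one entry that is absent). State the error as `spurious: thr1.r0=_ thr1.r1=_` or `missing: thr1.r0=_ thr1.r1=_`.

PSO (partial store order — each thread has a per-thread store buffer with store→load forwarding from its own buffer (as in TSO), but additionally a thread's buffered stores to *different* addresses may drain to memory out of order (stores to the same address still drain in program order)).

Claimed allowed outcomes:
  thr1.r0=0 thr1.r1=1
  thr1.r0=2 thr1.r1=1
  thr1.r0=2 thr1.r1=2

outcome vector order: (thr1.r0,thr1.r1)
PSO (4): <0 1> <0 2> <2 1> <2 2>
PSO∖claimed = {<0 2>}

missing: thr1.r0=0 thr1.r1=2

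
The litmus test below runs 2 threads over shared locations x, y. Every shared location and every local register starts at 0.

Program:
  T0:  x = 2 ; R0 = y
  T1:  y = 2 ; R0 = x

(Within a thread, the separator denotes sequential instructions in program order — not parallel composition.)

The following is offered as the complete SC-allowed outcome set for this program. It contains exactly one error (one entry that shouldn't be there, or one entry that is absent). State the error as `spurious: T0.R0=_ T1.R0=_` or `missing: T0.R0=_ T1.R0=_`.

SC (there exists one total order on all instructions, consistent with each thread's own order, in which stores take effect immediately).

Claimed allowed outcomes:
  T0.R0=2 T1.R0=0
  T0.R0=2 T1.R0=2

outcome vector order: (T0.R0,T1.R0)
SC: 3 outcomes — {02 20 22}
SC∖claimed = {02}

missing: T0.R0=0 T1.R0=2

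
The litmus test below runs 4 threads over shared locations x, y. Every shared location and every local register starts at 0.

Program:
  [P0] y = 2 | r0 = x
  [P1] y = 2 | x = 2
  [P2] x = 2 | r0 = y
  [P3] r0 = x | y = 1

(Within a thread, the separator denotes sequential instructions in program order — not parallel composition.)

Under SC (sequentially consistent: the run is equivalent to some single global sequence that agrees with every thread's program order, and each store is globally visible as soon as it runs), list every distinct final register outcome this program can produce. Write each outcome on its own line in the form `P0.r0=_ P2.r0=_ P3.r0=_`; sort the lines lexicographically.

P0.r0=0 P2.r0=1 P3.r0=0
P0.r0=0 P2.r0=1 P3.r0=2
P0.r0=0 P2.r0=2 P3.r0=0
P0.r0=0 P2.r0=2 P3.r0=2
P0.r0=2 P2.r0=0 P3.r0=0
P0.r0=2 P2.r0=0 P3.r0=2
P0.r0=2 P2.r0=1 P3.r0=0
P0.r0=2 P2.r0=1 P3.r0=2
P0.r0=2 P2.r0=2 P3.r0=0
P0.r0=2 P2.r0=2 P3.r0=2

outcome vector order: (P0.r0,P2.r0,P3.r0)
|SC outcomes| = 10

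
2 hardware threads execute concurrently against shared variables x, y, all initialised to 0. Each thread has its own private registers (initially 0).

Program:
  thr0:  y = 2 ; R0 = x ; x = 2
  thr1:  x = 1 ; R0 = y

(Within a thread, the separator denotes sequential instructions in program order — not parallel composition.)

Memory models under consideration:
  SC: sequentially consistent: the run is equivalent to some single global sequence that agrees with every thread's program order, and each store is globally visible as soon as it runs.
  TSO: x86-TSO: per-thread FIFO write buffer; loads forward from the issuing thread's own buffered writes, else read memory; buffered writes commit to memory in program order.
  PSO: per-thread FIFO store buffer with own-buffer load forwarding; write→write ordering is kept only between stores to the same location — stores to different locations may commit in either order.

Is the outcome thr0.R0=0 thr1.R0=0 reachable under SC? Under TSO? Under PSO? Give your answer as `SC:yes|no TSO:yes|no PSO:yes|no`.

outcome vector order: (thr0.R0,thr1.R0)
[SC] allowed = {02, 10, 12}
[TSO] allowed = {00, 02, 10, 12}
[PSO] allowed = {00, 02, 10, 12}
target 00 ∈ {TSO,PSO}

SC:no TSO:yes PSO:yes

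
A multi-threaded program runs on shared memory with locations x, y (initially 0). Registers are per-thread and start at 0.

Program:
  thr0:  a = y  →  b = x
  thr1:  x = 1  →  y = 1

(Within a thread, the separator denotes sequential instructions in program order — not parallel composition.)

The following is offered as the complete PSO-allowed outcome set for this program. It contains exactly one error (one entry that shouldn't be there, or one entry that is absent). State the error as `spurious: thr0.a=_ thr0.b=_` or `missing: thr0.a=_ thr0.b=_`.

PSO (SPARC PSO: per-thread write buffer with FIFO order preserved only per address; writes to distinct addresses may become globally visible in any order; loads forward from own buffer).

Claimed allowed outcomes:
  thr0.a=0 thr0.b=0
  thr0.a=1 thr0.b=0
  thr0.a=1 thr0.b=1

missing: thr0.a=0 thr0.b=1

outcome vector order: (thr0.a,thr0.b)
PSO: 4 outcomes — {<0 0>; <0 1>; <1 0>; <1 1>}
PSO∖claimed = {<0 1>}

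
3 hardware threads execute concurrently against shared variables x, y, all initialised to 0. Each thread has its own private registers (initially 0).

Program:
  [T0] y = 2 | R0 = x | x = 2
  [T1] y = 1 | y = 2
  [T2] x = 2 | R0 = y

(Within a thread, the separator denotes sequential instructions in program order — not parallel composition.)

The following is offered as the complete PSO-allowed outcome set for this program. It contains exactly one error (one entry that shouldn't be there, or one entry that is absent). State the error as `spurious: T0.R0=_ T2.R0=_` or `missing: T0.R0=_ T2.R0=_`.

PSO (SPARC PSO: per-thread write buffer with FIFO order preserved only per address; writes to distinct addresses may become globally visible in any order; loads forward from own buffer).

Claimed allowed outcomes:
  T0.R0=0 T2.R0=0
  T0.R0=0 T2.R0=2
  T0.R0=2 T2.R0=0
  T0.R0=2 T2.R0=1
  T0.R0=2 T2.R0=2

missing: T0.R0=0 T2.R0=1

outcome vector order: (T0.R0,T2.R0)
PSO (6): <0 0> <0 1> <0 2> <2 0> <2 1> <2 2>
PSO∖claimed = {<0 1>}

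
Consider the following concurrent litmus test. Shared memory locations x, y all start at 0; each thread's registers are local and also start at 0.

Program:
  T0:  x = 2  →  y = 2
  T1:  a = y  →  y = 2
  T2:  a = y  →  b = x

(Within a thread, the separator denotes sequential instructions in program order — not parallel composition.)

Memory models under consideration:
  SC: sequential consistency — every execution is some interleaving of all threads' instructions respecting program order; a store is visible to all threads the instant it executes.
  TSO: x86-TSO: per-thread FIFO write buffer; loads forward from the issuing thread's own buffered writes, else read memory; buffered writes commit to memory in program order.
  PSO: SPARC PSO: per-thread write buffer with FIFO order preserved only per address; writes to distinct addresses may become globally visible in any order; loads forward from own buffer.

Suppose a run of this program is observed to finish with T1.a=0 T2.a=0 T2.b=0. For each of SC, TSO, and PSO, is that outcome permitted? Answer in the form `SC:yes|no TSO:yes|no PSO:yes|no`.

SC:yes TSO:yes PSO:yes

outcome vector order: (T1.a,T2.a,T2.b)
[SC] allowed = {0/0/0, 0/0/2, 0/2/0, 0/2/2, 2/0/0, 2/0/2, 2/2/2}
[TSO] allowed = {0/0/0, 0/0/2, 0/2/0, 0/2/2, 2/0/0, 2/0/2, 2/2/2}
[PSO] allowed = {0/0/0, 0/0/2, 0/2/0, 0/2/2, 2/0/0, 2/0/2, 2/2/0, 2/2/2}
target 0/0/0 ∈ {SC,TSO,PSO}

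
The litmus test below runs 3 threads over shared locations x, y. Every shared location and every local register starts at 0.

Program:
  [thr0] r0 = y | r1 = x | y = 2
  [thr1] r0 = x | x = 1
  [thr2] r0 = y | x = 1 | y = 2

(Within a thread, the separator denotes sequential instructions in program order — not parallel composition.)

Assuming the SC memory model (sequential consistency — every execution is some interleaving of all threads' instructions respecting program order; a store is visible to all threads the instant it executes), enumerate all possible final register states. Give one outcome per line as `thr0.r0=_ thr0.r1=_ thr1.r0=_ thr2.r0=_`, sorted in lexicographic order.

thr0.r0=0 thr0.r1=0 thr1.r0=0 thr2.r0=0
thr0.r0=0 thr0.r1=0 thr1.r0=0 thr2.r0=2
thr0.r0=0 thr0.r1=0 thr1.r0=1 thr2.r0=0
thr0.r0=0 thr0.r1=0 thr1.r0=1 thr2.r0=2
thr0.r0=0 thr0.r1=1 thr1.r0=0 thr2.r0=0
thr0.r0=0 thr0.r1=1 thr1.r0=0 thr2.r0=2
thr0.r0=0 thr0.r1=1 thr1.r0=1 thr2.r0=0
thr0.r0=2 thr0.r1=1 thr1.r0=0 thr2.r0=0
thr0.r0=2 thr0.r1=1 thr1.r0=1 thr2.r0=0

outcome vector order: (thr0.r0,thr0.r1,thr1.r0,thr2.r0)
|SC outcomes| = 9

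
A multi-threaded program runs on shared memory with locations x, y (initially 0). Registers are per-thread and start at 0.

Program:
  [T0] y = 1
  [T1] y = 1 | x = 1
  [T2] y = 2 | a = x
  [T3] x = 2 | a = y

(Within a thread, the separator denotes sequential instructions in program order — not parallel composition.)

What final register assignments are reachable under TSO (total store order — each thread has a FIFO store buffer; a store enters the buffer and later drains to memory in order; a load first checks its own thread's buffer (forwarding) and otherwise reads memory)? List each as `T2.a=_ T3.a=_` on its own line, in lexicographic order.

T2.a=0 T3.a=0
T2.a=0 T3.a=1
T2.a=0 T3.a=2
T2.a=1 T3.a=0
T2.a=1 T3.a=1
T2.a=1 T3.a=2
T2.a=2 T3.a=0
T2.a=2 T3.a=1
T2.a=2 T3.a=2

outcome vector order: (T2.a,T3.a)
|TSO outcomes| = 9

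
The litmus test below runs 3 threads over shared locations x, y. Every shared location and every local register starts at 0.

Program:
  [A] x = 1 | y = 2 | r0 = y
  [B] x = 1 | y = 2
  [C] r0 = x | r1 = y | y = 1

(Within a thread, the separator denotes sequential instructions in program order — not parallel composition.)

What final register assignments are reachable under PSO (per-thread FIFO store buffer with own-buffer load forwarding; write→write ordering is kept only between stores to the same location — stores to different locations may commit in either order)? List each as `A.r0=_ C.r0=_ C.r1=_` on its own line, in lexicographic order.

A.r0=1 C.r0=0 C.r1=0
A.r0=1 C.r0=0 C.r1=2
A.r0=1 C.r0=1 C.r1=0
A.r0=1 C.r0=1 C.r1=2
A.r0=2 C.r0=0 C.r1=0
A.r0=2 C.r0=0 C.r1=2
A.r0=2 C.r0=1 C.r1=0
A.r0=2 C.r0=1 C.r1=2

outcome vector order: (A.r0,C.r0,C.r1)
|PSO outcomes| = 8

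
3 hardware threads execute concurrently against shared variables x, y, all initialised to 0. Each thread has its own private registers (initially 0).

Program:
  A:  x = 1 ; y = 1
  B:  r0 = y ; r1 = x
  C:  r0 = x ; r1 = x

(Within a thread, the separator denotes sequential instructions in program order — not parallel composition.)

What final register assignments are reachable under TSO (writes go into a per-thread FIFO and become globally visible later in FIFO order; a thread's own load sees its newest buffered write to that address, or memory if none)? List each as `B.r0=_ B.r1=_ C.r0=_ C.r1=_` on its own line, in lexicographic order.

B.r0=0 B.r1=0 C.r0=0 C.r1=0
B.r0=0 B.r1=0 C.r0=0 C.r1=1
B.r0=0 B.r1=0 C.r0=1 C.r1=1
B.r0=0 B.r1=1 C.r0=0 C.r1=0
B.r0=0 B.r1=1 C.r0=0 C.r1=1
B.r0=0 B.r1=1 C.r0=1 C.r1=1
B.r0=1 B.r1=1 C.r0=0 C.r1=0
B.r0=1 B.r1=1 C.r0=0 C.r1=1
B.r0=1 B.r1=1 C.r0=1 C.r1=1

outcome vector order: (B.r0,B.r1,C.r0,C.r1)
|TSO outcomes| = 9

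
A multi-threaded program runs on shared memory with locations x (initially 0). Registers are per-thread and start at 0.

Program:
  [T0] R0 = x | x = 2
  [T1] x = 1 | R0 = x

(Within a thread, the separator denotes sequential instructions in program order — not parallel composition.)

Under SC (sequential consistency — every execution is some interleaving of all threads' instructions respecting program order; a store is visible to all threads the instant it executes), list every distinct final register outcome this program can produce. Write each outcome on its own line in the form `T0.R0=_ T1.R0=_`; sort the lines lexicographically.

T0.R0=0 T1.R0=1
T0.R0=0 T1.R0=2
T0.R0=1 T1.R0=1
T0.R0=1 T1.R0=2

outcome vector order: (T0.R0,T1.R0)
|SC outcomes| = 4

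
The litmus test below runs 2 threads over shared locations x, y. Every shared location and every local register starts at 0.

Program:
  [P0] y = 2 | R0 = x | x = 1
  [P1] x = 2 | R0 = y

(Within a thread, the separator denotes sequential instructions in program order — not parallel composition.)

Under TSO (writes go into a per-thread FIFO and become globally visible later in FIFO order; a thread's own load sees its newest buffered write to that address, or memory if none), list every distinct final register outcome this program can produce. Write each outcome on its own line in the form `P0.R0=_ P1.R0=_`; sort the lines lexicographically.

outcome vector order: (P0.R0,P1.R0)
|TSO outcomes| = 4

P0.R0=0 P1.R0=0
P0.R0=0 P1.R0=2
P0.R0=2 P1.R0=0
P0.R0=2 P1.R0=2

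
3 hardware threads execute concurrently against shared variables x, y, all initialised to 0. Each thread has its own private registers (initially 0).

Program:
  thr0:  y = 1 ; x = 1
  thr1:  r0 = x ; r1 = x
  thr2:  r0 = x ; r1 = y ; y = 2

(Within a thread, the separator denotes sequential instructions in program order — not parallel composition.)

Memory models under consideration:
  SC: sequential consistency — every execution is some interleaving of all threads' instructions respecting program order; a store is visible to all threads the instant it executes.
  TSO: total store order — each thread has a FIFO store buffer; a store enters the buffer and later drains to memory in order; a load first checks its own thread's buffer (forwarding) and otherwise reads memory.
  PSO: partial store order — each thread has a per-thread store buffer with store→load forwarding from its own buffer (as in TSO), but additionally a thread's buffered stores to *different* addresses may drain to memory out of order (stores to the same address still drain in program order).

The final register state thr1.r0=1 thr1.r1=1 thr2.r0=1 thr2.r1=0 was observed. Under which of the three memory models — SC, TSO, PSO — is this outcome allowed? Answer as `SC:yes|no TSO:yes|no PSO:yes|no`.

outcome vector order: (thr1.r0,thr1.r1,thr2.r0,thr2.r1)
SC: 9 outcomes — {0/0/0/0 0/0/0/1 0/0/1/1 0/1/0/0 0/1/0/1 0/1/1/1 1/1/0/0 1/1/0/1 1/1/1/1}
TSO: 9 outcomes — {0/0/0/0 0/0/0/1 0/0/1/1 0/1/0/0 0/1/0/1 0/1/1/1 1/1/0/0 1/1/0/1 1/1/1/1}
PSO: 12 outcomes — {0/0/0/0 0/0/0/1 0/0/1/0 0/0/1/1 0/1/0/0 0/1/0/1 0/1/1/0 0/1/1/1 1/1/0/0 1/1/0/1 1/1/1/0 1/1/1/1}
target 1/1/1/0 ∈ {PSO}

SC:no TSO:no PSO:yes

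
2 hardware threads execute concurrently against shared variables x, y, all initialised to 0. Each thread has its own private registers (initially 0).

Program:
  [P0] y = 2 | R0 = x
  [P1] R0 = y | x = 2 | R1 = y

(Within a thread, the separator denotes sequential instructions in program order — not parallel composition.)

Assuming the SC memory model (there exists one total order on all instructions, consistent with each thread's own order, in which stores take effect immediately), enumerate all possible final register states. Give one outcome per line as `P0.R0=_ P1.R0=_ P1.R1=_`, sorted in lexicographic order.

outcome vector order: (P0.R0,P1.R0,P1.R1)
|SC outcomes| = 5

P0.R0=0 P1.R0=0 P1.R1=2
P0.R0=0 P1.R0=2 P1.R1=2
P0.R0=2 P1.R0=0 P1.R1=0
P0.R0=2 P1.R0=0 P1.R1=2
P0.R0=2 P1.R0=2 P1.R1=2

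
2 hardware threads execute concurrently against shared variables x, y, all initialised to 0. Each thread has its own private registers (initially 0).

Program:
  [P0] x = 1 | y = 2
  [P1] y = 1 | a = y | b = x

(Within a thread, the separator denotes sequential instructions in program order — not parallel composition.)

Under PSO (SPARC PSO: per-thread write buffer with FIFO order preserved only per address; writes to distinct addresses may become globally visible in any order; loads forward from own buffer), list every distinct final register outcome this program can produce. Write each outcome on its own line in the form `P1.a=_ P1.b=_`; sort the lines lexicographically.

outcome vector order: (P1.a,P1.b)
|PSO outcomes| = 4

P1.a=1 P1.b=0
P1.a=1 P1.b=1
P1.a=2 P1.b=0
P1.a=2 P1.b=1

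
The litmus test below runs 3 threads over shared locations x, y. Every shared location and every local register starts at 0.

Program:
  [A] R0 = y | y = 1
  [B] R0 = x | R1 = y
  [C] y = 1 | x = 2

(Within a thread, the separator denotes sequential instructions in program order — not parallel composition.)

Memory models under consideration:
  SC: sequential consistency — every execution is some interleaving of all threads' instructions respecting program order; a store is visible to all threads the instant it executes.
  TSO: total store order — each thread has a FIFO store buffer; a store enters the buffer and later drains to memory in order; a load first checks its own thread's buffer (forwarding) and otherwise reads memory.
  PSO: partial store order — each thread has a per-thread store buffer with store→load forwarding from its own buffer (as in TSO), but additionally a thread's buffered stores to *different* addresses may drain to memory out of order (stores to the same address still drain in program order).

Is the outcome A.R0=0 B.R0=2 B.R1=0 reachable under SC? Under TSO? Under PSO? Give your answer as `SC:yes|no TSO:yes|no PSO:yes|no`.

outcome vector order: (A.R0,B.R0,B.R1)
SC (6): (0,0,0) (0,0,1) (0,2,1) (1,0,0) (1,0,1) (1,2,1)
TSO (6): (0,0,0) (0,0,1) (0,2,1) (1,0,0) (1,0,1) (1,2,1)
PSO (8): (0,0,0) (0,0,1) (0,2,0) (0,2,1) (1,0,0) (1,0,1) (1,2,0) (1,2,1)
target (0,2,0) ∈ {PSO}

SC:no TSO:no PSO:yes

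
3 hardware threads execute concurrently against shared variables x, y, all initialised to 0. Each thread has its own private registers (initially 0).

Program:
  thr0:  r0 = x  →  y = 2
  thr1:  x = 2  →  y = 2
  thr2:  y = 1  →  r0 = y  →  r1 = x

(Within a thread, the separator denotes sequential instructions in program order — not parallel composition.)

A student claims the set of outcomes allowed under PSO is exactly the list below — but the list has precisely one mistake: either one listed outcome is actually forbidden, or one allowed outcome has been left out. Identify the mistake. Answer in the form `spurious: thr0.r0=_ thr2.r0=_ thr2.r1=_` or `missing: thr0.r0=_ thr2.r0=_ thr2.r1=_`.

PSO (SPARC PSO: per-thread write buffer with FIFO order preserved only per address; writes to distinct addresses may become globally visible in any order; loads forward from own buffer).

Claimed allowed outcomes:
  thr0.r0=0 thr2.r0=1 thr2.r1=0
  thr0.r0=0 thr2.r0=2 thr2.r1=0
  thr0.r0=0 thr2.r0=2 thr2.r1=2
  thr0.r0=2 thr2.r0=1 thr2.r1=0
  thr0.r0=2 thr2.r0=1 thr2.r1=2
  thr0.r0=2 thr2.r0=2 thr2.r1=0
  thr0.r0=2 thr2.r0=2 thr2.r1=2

outcome vector order: (thr0.r0,thr2.r0,thr2.r1)
PSO: 8 outcomes — {(0,1,0), (0,1,2), (0,2,0), (0,2,2), (2,1,0), (2,1,2), (2,2,0), (2,2,2)}
PSO∖claimed = {(0,1,2)}

missing: thr0.r0=0 thr2.r0=1 thr2.r1=2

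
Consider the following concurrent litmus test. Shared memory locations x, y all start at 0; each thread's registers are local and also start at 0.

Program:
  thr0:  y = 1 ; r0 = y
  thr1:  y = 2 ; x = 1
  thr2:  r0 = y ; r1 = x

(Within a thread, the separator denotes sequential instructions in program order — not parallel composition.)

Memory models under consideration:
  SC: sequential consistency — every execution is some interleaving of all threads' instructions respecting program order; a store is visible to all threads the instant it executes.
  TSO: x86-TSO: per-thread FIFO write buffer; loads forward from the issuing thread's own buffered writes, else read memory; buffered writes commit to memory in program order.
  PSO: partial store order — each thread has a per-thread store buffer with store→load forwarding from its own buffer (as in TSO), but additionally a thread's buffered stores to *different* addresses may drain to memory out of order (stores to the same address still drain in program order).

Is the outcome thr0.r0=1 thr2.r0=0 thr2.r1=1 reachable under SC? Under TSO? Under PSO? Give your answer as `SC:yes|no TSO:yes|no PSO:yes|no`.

SC:yes TSO:yes PSO:yes

outcome vector order: (thr0.r0,thr2.r0,thr2.r1)
SC: 12 outcomes — {(1,0,0); (1,0,1); (1,1,0); (1,1,1); (1,2,0); (1,2,1); (2,0,0); (2,0,1); (2,1,0); (2,1,1); (2,2,0); (2,2,1)}
TSO: 12 outcomes — {(1,0,0); (1,0,1); (1,1,0); (1,1,1); (1,2,0); (1,2,1); (2,0,0); (2,0,1); (2,1,0); (2,1,1); (2,2,0); (2,2,1)}
PSO: 12 outcomes — {(1,0,0); (1,0,1); (1,1,0); (1,1,1); (1,2,0); (1,2,1); (2,0,0); (2,0,1); (2,1,0); (2,1,1); (2,2,0); (2,2,1)}
target (1,0,1) ∈ {SC,TSO,PSO}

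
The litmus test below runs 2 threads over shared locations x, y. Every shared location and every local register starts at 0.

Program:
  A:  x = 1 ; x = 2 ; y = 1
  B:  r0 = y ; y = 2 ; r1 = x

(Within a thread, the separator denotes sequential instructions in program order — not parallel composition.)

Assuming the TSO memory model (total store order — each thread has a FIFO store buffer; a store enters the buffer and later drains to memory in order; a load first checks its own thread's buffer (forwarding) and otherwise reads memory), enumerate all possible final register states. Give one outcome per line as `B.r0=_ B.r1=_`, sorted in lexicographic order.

outcome vector order: (B.r0,B.r1)
|TSO outcomes| = 4

B.r0=0 B.r1=0
B.r0=0 B.r1=1
B.r0=0 B.r1=2
B.r0=1 B.r1=2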